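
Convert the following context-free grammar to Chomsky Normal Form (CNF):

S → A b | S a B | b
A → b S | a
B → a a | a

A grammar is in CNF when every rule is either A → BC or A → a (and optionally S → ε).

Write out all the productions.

TB → b; TA → a; S → b; A → a; B → a; S → A TB; S → S X0; X0 → TA B; A → TB S; B → TA TA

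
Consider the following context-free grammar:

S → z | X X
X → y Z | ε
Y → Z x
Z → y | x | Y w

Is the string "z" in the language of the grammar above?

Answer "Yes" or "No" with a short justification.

Yes - a valid derivation exists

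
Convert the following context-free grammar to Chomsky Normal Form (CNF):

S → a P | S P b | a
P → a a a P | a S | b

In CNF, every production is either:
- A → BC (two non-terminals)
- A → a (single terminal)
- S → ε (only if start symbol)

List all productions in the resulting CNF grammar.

TA → a; TB → b; S → a; P → b; S → TA P; S → S X0; X0 → P TB; P → TA X1; X1 → TA X2; X2 → TA P; P → TA S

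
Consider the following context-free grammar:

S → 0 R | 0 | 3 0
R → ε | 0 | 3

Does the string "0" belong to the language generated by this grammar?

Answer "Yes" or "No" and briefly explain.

Yes - a valid derivation exists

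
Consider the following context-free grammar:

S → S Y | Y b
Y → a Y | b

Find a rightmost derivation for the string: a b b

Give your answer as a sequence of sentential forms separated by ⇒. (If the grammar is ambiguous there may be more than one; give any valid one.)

S ⇒ Y b ⇒ a Y b ⇒ a b b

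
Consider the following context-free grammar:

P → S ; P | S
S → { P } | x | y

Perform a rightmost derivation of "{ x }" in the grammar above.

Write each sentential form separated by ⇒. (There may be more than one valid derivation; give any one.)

P ⇒ S ⇒ { P } ⇒ { S } ⇒ { x }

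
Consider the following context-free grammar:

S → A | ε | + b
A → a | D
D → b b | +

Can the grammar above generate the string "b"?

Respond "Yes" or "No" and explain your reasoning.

No - no valid derivation exists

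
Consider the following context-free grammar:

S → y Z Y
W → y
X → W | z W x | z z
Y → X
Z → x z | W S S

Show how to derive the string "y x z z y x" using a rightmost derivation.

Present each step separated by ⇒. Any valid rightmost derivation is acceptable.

S ⇒ y Z Y ⇒ y Z X ⇒ y Z z W x ⇒ y Z z y x ⇒ y x z z y x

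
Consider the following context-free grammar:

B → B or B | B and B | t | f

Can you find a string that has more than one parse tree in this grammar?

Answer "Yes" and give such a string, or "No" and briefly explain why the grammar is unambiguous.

Yes - the string 'f or f or f and f' has two distinct parse trees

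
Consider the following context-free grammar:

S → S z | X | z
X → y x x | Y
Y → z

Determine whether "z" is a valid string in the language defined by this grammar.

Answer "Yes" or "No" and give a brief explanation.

Yes - a valid derivation exists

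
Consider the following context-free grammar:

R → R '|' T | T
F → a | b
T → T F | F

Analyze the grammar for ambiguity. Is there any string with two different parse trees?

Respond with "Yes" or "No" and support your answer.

No - the grammar is unambiguous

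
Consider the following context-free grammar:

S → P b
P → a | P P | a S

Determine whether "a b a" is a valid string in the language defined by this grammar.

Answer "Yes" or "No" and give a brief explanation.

No - no valid derivation exists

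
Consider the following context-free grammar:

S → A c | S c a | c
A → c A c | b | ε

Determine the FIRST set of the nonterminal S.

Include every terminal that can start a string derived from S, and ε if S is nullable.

We compute FIRST(S) using the standard algorithm.
FIRST(A) = {b, c, ε}
FIRST(S) = {b, c}
Therefore, FIRST(S) = {b, c}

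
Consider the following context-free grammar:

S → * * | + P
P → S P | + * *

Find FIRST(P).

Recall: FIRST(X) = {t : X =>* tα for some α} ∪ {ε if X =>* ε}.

We compute FIRST(P) using the standard algorithm.
FIRST(P) = {*, +}
FIRST(S) = {*, +}
Therefore, FIRST(P) = {*, +}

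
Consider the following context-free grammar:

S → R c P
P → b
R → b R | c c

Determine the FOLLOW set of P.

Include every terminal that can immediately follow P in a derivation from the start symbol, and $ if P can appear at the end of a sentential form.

We compute FOLLOW(P) using the standard algorithm.
FOLLOW(S) starts with {$}.
FIRST(P) = {b}
FIRST(R) = {b, c}
FIRST(S) = {b, c}
FOLLOW(P) = {$}
FOLLOW(R) = {c}
FOLLOW(S) = {$}
Therefore, FOLLOW(P) = {$}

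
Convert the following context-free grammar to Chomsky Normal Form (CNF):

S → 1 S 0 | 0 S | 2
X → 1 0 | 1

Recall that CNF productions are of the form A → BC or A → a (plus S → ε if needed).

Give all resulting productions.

T1 → 1; T0 → 0; S → 2; X → 1; S → T1 X0; X0 → S T0; S → T0 S; X → T1 T0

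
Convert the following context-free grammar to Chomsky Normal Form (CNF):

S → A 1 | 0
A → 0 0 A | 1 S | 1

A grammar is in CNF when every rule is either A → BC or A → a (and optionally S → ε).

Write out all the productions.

T1 → 1; S → 0; T0 → 0; A → 1; S → A T1; A → T0 X0; X0 → T0 A; A → T1 S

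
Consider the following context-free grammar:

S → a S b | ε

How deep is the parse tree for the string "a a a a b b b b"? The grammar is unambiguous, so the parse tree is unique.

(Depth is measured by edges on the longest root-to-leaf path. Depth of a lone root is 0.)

5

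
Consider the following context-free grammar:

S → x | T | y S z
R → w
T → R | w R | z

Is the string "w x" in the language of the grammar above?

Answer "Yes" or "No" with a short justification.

No - no valid derivation exists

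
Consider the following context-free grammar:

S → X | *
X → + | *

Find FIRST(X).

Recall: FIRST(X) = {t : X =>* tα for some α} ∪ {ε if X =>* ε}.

We compute FIRST(X) using the standard algorithm.
FIRST(S) = {*, +}
FIRST(X) = {*, +}
Therefore, FIRST(X) = {*, +}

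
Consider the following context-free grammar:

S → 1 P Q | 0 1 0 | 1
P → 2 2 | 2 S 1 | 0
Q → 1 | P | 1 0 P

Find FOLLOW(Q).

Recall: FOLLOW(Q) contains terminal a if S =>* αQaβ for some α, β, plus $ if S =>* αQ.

We compute FOLLOW(Q) using the standard algorithm.
FOLLOW(S) starts with {$}.
FIRST(P) = {0, 2}
FIRST(Q) = {0, 1, 2}
FIRST(S) = {0, 1}
FOLLOW(P) = {$, 0, 1, 2}
FOLLOW(Q) = {$, 1}
FOLLOW(S) = {$, 1}
Therefore, FOLLOW(Q) = {$, 1}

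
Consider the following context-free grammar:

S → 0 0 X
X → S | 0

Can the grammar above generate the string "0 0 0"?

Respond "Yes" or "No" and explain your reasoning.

Yes - a valid derivation exists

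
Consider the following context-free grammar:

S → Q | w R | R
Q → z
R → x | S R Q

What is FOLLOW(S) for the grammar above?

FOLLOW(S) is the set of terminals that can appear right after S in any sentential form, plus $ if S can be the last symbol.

We compute FOLLOW(S) using the standard algorithm.
FOLLOW(S) starts with {$}.
FIRST(Q) = {z}
FIRST(R) = {w, x, z}
FIRST(S) = {w, x, z}
FOLLOW(Q) = {$, w, x, z}
FOLLOW(R) = {$, w, x, z}
FOLLOW(S) = {$, w, x, z}
Therefore, FOLLOW(S) = {$, w, x, z}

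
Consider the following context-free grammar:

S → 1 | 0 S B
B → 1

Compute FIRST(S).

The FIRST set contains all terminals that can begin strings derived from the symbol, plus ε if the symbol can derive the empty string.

We compute FIRST(S) using the standard algorithm.
FIRST(B) = {1}
FIRST(S) = {0, 1}
Therefore, FIRST(S) = {0, 1}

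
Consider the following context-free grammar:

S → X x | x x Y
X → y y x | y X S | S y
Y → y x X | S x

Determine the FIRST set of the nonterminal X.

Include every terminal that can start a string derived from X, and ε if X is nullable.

We compute FIRST(X) using the standard algorithm.
FIRST(S) = {x, y}
FIRST(X) = {x, y}
FIRST(Y) = {x, y}
Therefore, FIRST(X) = {x, y}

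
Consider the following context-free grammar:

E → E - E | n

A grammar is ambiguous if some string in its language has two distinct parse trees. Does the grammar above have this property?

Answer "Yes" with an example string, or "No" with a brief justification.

Yes - the string 'n - n - n - n - n' has two distinct parse trees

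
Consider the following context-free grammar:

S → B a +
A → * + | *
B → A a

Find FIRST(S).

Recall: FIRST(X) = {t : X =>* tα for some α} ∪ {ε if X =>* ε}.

We compute FIRST(S) using the standard algorithm.
FIRST(A) = {*}
FIRST(B) = {*}
FIRST(S) = {*}
Therefore, FIRST(S) = {*}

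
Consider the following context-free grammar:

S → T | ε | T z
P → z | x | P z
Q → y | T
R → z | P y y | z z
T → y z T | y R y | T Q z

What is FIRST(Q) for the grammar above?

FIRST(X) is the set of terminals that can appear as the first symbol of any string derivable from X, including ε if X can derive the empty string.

We compute FIRST(Q) using the standard algorithm.
FIRST(P) = {x, z}
FIRST(Q) = {y}
FIRST(R) = {x, z}
FIRST(S) = {y, ε}
FIRST(T) = {y}
Therefore, FIRST(Q) = {y}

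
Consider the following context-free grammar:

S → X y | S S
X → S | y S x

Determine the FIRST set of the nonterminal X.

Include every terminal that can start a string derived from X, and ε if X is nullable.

We compute FIRST(X) using the standard algorithm.
FIRST(S) = {y}
FIRST(X) = {y}
Therefore, FIRST(X) = {y}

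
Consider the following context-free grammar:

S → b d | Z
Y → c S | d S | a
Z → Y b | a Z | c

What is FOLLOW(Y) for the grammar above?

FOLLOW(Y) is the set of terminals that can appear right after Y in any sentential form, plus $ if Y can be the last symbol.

We compute FOLLOW(Y) using the standard algorithm.
FOLLOW(S) starts with {$}.
FIRST(S) = {a, b, c, d}
FIRST(Y) = {a, c, d}
FIRST(Z) = {a, c, d}
FOLLOW(S) = {$, b}
FOLLOW(Y) = {b}
FOLLOW(Z) = {$, b}
Therefore, FOLLOW(Y) = {b}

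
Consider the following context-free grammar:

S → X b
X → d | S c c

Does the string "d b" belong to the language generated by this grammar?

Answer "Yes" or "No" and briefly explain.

Yes - a valid derivation exists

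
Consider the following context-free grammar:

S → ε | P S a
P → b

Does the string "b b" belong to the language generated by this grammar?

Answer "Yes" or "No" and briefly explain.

No - no valid derivation exists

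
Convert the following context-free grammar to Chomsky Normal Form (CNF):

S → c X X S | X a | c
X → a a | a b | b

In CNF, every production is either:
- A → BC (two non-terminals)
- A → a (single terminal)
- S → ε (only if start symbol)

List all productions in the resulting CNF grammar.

TC → c; TA → a; S → c; TB → b; X → b; S → TC X0; X0 → X X1; X1 → X S; S → X TA; X → TA TA; X → TA TB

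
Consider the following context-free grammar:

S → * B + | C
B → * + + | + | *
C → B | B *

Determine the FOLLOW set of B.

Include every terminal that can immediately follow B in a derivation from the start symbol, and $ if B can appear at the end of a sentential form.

We compute FOLLOW(B) using the standard algorithm.
FOLLOW(S) starts with {$}.
FIRST(B) = {*, +}
FIRST(C) = {*, +}
FIRST(S) = {*, +}
FOLLOW(B) = {$, *, +}
FOLLOW(C) = {$}
FOLLOW(S) = {$}
Therefore, FOLLOW(B) = {$, *, +}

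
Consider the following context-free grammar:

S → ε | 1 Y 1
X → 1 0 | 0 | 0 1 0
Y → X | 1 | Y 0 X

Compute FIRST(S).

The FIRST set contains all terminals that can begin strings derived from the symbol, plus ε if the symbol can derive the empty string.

We compute FIRST(S) using the standard algorithm.
FIRST(S) = {1, ε}
FIRST(X) = {0, 1}
FIRST(Y) = {0, 1}
Therefore, FIRST(S) = {1, ε}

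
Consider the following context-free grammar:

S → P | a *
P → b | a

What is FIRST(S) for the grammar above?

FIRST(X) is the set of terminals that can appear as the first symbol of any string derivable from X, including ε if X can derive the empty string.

We compute FIRST(S) using the standard algorithm.
FIRST(P) = {a, b}
FIRST(S) = {a, b}
Therefore, FIRST(S) = {a, b}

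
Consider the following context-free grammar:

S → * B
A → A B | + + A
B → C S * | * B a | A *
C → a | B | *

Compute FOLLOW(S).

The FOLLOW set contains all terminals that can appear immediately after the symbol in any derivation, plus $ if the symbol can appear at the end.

We compute FOLLOW(S) using the standard algorithm.
FOLLOW(S) starts with {$}.
FIRST(A) = {+}
FIRST(B) = {*, +, a}
FIRST(C) = {*, +, a}
FIRST(S) = {*}
FOLLOW(A) = {*, +, a}
FOLLOW(B) = {$, *, +, a}
FOLLOW(C) = {*}
FOLLOW(S) = {$, *}
Therefore, FOLLOW(S) = {$, *}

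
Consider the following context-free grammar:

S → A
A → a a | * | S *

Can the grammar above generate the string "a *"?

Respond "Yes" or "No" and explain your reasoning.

No - no valid derivation exists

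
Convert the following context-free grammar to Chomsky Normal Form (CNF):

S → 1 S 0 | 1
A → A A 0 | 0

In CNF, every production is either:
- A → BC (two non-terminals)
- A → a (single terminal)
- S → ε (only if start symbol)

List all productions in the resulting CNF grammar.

T1 → 1; T0 → 0; S → 1; A → 0; S → T1 X0; X0 → S T0; A → A X1; X1 → A T0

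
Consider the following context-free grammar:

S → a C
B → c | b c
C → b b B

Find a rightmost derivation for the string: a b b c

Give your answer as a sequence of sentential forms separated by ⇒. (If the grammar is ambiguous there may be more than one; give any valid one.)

S ⇒ a C ⇒ a b b B ⇒ a b b c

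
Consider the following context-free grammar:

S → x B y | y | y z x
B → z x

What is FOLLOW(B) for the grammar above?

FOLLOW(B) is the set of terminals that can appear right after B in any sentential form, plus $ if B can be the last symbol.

We compute FOLLOW(B) using the standard algorithm.
FOLLOW(S) starts with {$}.
FIRST(B) = {z}
FIRST(S) = {x, y}
FOLLOW(B) = {y}
FOLLOW(S) = {$}
Therefore, FOLLOW(B) = {y}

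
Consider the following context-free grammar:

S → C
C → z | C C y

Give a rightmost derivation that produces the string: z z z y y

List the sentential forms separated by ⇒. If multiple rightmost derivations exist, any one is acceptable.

S ⇒ C ⇒ C C y ⇒ C C C y y ⇒ C C z y y ⇒ C z z y y ⇒ z z z y y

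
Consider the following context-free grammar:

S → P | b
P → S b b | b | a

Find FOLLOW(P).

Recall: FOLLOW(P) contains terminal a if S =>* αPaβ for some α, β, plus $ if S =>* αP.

We compute FOLLOW(P) using the standard algorithm.
FOLLOW(S) starts with {$}.
FIRST(P) = {a, b}
FIRST(S) = {a, b}
FOLLOW(P) = {$, b}
FOLLOW(S) = {$, b}
Therefore, FOLLOW(P) = {$, b}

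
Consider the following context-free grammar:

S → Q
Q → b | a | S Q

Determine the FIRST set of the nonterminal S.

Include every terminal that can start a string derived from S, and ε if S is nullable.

We compute FIRST(S) using the standard algorithm.
FIRST(Q) = {a, b}
FIRST(S) = {a, b}
Therefore, FIRST(S) = {a, b}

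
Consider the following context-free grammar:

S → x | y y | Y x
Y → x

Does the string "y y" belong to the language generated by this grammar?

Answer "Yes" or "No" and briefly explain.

Yes - a valid derivation exists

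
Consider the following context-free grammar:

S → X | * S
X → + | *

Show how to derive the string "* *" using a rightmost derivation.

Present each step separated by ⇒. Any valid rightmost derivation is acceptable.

S ⇒ * S ⇒ * X ⇒ * *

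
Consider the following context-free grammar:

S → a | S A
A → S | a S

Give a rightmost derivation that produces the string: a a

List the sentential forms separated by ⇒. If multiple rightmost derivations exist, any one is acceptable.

S ⇒ S A ⇒ S S ⇒ S a ⇒ a a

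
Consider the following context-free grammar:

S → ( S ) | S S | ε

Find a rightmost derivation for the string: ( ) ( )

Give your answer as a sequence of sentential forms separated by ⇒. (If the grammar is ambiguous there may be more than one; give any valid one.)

S ⇒ S S ⇒ S ( S ) ⇒ S ( ) ⇒ ( S ) ( ) ⇒ ( ) ( )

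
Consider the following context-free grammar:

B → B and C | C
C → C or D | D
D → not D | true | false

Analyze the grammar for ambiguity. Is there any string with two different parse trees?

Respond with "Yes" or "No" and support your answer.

No - the grammar is unambiguous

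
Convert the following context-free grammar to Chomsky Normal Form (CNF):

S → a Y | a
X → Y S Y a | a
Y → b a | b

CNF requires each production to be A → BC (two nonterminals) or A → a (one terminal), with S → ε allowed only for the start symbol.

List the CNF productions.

TA → a; S → a; X → a; TB → b; Y → b; S → TA Y; X → Y X0; X0 → S X1; X1 → Y TA; Y → TB TA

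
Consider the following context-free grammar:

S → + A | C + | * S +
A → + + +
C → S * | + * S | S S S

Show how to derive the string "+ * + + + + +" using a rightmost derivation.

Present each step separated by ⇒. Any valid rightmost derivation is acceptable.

S ⇒ C + ⇒ + * S + ⇒ + * + A + ⇒ + * + + + + +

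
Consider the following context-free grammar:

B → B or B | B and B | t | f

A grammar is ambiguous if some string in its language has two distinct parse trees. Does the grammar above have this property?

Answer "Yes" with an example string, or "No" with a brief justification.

Yes - the string 'f or t or f and t and f' has two distinct parse trees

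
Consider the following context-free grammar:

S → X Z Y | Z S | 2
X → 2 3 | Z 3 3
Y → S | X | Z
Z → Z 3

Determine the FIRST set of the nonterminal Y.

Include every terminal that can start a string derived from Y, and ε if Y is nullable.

We compute FIRST(Y) using the standard algorithm.
FIRST(S) = {2}
FIRST(X) = {2}
FIRST(Y) = {2}
FIRST(Z) = {}
Therefore, FIRST(Y) = {2}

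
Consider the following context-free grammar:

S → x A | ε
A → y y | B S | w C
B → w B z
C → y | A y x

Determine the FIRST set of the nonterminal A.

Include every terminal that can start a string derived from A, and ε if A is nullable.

We compute FIRST(A) using the standard algorithm.
FIRST(A) = {w, y}
FIRST(B) = {w}
FIRST(C) = {w, y}
FIRST(S) = {x, ε}
Therefore, FIRST(A) = {w, y}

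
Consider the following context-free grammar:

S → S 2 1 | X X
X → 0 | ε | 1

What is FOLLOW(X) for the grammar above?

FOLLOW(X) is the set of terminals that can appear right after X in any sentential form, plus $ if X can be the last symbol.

We compute FOLLOW(X) using the standard algorithm.
FOLLOW(S) starts with {$}.
FIRST(S) = {0, 1, 2, ε}
FIRST(X) = {0, 1, ε}
FOLLOW(S) = {$, 2}
FOLLOW(X) = {$, 0, 1, 2}
Therefore, FOLLOW(X) = {$, 0, 1, 2}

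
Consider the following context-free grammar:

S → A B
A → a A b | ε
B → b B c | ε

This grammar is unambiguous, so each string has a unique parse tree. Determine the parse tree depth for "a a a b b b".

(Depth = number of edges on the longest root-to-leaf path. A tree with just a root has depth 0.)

5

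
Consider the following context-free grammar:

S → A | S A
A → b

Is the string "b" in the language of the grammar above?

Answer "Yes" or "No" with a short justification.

Yes - a valid derivation exists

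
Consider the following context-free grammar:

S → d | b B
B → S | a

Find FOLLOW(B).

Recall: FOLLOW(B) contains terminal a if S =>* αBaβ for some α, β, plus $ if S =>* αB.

We compute FOLLOW(B) using the standard algorithm.
FOLLOW(S) starts with {$}.
FIRST(B) = {a, b, d}
FIRST(S) = {b, d}
FOLLOW(B) = {$}
FOLLOW(S) = {$}
Therefore, FOLLOW(B) = {$}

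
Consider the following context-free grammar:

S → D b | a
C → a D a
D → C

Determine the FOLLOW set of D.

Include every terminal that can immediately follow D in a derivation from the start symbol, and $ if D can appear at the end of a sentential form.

We compute FOLLOW(D) using the standard algorithm.
FOLLOW(S) starts with {$}.
FIRST(C) = {a}
FIRST(D) = {a}
FIRST(S) = {a}
FOLLOW(C) = {a, b}
FOLLOW(D) = {a, b}
FOLLOW(S) = {$}
Therefore, FOLLOW(D) = {a, b}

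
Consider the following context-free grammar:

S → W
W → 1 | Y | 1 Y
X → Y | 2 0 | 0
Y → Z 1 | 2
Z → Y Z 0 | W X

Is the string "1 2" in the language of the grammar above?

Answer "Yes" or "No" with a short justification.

Yes - a valid derivation exists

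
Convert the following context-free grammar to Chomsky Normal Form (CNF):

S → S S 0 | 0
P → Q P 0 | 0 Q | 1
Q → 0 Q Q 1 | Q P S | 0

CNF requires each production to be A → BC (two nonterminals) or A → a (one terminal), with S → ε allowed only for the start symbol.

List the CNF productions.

T0 → 0; S → 0; P → 1; T1 → 1; Q → 0; S → S X0; X0 → S T0; P → Q X1; X1 → P T0; P → T0 Q; Q → T0 X2; X2 → Q X3; X3 → Q T1; Q → Q X4; X4 → P S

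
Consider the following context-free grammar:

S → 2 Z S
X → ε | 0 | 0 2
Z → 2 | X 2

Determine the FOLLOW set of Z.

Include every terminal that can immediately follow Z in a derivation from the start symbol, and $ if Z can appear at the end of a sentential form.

We compute FOLLOW(Z) using the standard algorithm.
FOLLOW(S) starts with {$}.
FIRST(S) = {2}
FIRST(X) = {0, ε}
FIRST(Z) = {0, 2}
FOLLOW(S) = {$}
FOLLOW(X) = {2}
FOLLOW(Z) = {2}
Therefore, FOLLOW(Z) = {2}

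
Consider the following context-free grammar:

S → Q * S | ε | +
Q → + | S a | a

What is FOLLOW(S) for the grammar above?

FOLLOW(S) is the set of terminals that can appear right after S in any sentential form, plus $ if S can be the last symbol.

We compute FOLLOW(S) using the standard algorithm.
FOLLOW(S) starts with {$}.
FIRST(Q) = {+, a}
FIRST(S) = {+, a, ε}
FOLLOW(Q) = {*}
FOLLOW(S) = {$, a}
Therefore, FOLLOW(S) = {$, a}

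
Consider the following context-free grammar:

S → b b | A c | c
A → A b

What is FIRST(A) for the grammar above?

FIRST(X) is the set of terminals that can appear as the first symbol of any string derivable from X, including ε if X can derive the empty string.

We compute FIRST(A) using the standard algorithm.
FIRST(A) = {}
FIRST(S) = {b, c}
Therefore, FIRST(A) = {}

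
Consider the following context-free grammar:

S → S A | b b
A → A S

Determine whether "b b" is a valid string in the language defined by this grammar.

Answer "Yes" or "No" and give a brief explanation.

Yes - a valid derivation exists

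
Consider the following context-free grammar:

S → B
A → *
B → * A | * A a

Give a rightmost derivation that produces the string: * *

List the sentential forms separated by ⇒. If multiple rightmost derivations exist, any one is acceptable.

S ⇒ B ⇒ * A ⇒ * *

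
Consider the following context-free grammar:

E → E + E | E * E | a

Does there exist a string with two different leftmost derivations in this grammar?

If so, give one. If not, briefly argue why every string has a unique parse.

Yes - the string 'a * a * a + a + a' has two distinct leftmost derivations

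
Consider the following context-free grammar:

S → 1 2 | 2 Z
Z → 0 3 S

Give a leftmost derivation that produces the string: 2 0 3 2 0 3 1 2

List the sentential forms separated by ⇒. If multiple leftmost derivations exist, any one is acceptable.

S ⇒ 2 Z ⇒ 2 0 3 S ⇒ 2 0 3 2 Z ⇒ 2 0 3 2 0 3 S ⇒ 2 0 3 2 0 3 1 2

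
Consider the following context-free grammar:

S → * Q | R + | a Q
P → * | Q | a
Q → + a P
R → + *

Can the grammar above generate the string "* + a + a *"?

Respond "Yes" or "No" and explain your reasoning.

Yes - a valid derivation exists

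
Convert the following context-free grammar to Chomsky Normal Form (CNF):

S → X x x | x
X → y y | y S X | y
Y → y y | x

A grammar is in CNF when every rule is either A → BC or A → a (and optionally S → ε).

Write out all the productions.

TX → x; S → x; TY → y; X → y; Y → x; S → X X0; X0 → TX TX; X → TY TY; X → TY X1; X1 → S X; Y → TY TY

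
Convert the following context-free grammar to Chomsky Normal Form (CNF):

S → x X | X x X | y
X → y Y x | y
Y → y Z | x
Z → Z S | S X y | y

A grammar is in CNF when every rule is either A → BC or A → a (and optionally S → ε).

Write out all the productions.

TX → x; S → y; TY → y; X → y; Y → x; Z → y; S → TX X; S → X X0; X0 → TX X; X → TY X1; X1 → Y TX; Y → TY Z; Z → Z S; Z → S X2; X2 → X TY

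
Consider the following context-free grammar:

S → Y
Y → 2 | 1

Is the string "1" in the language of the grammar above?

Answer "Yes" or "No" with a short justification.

Yes - a valid derivation exists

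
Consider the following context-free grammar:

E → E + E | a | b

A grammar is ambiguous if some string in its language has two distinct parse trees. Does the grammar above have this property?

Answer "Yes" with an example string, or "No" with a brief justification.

Yes - the string 'a + a + a + b + a' has two distinct parse trees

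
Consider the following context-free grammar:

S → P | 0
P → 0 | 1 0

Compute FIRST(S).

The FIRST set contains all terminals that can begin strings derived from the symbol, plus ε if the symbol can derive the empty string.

We compute FIRST(S) using the standard algorithm.
FIRST(P) = {0, 1}
FIRST(S) = {0, 1}
Therefore, FIRST(S) = {0, 1}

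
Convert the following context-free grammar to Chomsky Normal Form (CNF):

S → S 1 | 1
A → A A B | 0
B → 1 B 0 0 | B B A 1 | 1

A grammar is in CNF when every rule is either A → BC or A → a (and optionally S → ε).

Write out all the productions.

T1 → 1; S → 1; A → 0; T0 → 0; B → 1; S → S T1; A → A X0; X0 → A B; B → T1 X1; X1 → B X2; X2 → T0 T0; B → B X3; X3 → B X4; X4 → A T1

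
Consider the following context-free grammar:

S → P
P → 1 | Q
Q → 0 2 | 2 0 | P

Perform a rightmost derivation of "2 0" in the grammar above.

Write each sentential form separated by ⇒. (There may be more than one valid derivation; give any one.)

S ⇒ P ⇒ Q ⇒ 2 0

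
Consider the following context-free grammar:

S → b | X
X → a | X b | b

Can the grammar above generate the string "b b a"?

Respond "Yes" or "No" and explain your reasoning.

No - no valid derivation exists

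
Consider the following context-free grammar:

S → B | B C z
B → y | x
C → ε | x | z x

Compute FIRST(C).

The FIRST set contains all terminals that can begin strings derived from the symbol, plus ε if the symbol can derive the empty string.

We compute FIRST(C) using the standard algorithm.
FIRST(B) = {x, y}
FIRST(C) = {x, z, ε}
FIRST(S) = {x, y}
Therefore, FIRST(C) = {x, z, ε}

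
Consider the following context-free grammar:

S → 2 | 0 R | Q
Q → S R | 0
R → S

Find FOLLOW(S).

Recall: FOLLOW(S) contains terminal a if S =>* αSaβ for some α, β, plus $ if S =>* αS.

We compute FOLLOW(S) using the standard algorithm.
FOLLOW(S) starts with {$}.
FIRST(Q) = {0, 2}
FIRST(R) = {0, 2}
FIRST(S) = {0, 2}
FOLLOW(Q) = {$, 0, 2}
FOLLOW(R) = {$, 0, 2}
FOLLOW(S) = {$, 0, 2}
Therefore, FOLLOW(S) = {$, 0, 2}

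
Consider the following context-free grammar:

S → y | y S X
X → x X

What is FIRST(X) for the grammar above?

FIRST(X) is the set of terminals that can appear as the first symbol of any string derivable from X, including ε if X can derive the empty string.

We compute FIRST(X) using the standard algorithm.
FIRST(S) = {y}
FIRST(X) = {x}
Therefore, FIRST(X) = {x}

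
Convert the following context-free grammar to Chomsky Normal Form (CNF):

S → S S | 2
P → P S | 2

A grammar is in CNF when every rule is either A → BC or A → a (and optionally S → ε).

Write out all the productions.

S → 2; P → 2; S → S S; P → P S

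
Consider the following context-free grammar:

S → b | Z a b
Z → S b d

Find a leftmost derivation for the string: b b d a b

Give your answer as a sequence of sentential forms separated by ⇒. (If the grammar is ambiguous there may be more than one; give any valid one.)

S ⇒ Z a b ⇒ S b d a b ⇒ b b d a b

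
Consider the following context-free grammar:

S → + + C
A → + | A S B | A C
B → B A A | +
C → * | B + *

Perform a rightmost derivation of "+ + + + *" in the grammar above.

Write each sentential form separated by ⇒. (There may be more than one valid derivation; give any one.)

S ⇒ + + C ⇒ + + B + * ⇒ + + + + *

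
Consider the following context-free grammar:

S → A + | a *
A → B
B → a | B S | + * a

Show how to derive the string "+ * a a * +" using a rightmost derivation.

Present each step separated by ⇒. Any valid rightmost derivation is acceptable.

S ⇒ A + ⇒ B + ⇒ B S + ⇒ B a * + ⇒ + * a a * +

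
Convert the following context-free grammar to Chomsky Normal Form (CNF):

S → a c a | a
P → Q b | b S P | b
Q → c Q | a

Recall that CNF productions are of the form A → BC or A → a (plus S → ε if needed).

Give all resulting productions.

TA → a; TC → c; S → a; TB → b; P → b; Q → a; S → TA X0; X0 → TC TA; P → Q TB; P → TB X1; X1 → S P; Q → TC Q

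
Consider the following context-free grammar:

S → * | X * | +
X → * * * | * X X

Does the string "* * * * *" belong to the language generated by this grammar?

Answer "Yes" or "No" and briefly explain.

No - no valid derivation exists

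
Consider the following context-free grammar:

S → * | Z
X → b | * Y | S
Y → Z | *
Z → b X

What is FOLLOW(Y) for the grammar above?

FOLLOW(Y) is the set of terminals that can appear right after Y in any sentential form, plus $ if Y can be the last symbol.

We compute FOLLOW(Y) using the standard algorithm.
FOLLOW(S) starts with {$}.
FIRST(S) = {*, b}
FIRST(X) = {*, b}
FIRST(Y) = {*, b}
FIRST(Z) = {b}
FOLLOW(S) = {$}
FOLLOW(X) = {$}
FOLLOW(Y) = {$}
FOLLOW(Z) = {$}
Therefore, FOLLOW(Y) = {$}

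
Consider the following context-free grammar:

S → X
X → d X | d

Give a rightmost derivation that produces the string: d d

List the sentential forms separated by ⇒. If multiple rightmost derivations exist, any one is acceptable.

S ⇒ X ⇒ d X ⇒ d d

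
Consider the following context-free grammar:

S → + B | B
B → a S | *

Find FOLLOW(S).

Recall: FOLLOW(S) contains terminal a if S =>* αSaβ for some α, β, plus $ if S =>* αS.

We compute FOLLOW(S) using the standard algorithm.
FOLLOW(S) starts with {$}.
FIRST(B) = {*, a}
FIRST(S) = {*, +, a}
FOLLOW(B) = {$}
FOLLOW(S) = {$}
Therefore, FOLLOW(S) = {$}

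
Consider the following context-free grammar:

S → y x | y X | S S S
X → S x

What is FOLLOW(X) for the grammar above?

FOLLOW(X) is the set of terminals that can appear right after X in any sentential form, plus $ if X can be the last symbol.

We compute FOLLOW(X) using the standard algorithm.
FOLLOW(S) starts with {$}.
FIRST(S) = {y}
FIRST(X) = {y}
FOLLOW(S) = {$, x, y}
FOLLOW(X) = {$, x, y}
Therefore, FOLLOW(X) = {$, x, y}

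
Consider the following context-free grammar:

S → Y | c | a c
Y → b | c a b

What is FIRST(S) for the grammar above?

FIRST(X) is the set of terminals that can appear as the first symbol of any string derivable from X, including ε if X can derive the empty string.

We compute FIRST(S) using the standard algorithm.
FIRST(S) = {a, b, c}
FIRST(Y) = {b, c}
Therefore, FIRST(S) = {a, b, c}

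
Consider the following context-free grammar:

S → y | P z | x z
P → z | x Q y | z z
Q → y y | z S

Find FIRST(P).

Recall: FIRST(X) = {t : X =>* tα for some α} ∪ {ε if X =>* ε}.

We compute FIRST(P) using the standard algorithm.
FIRST(P) = {x, z}
FIRST(Q) = {y, z}
FIRST(S) = {x, y, z}
Therefore, FIRST(P) = {x, z}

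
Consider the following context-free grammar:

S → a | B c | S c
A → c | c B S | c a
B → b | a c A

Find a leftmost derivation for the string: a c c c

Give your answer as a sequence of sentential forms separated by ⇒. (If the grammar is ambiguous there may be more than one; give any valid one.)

S ⇒ B c ⇒ a c A c ⇒ a c c c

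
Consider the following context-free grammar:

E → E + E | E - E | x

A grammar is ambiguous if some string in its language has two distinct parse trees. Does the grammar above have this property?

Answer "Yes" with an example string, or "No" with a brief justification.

Yes - the string 'x - x + x - x + x + x' has two distinct parse trees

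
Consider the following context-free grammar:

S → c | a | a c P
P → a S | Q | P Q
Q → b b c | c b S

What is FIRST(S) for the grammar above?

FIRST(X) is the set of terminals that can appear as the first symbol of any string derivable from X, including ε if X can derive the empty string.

We compute FIRST(S) using the standard algorithm.
FIRST(P) = {a, b, c}
FIRST(Q) = {b, c}
FIRST(S) = {a, c}
Therefore, FIRST(S) = {a, c}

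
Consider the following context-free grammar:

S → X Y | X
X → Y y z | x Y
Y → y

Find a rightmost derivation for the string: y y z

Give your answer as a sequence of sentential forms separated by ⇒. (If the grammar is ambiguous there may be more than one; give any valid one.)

S ⇒ X ⇒ Y y z ⇒ y y z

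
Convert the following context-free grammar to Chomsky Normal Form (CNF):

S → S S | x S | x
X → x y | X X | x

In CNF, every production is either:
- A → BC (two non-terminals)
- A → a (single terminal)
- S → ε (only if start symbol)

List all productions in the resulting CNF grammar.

TX → x; S → x; TY → y; X → x; S → S S; S → TX S; X → TX TY; X → X X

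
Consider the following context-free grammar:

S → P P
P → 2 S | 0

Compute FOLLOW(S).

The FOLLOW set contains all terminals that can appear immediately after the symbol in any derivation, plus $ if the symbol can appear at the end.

We compute FOLLOW(S) using the standard algorithm.
FOLLOW(S) starts with {$}.
FIRST(P) = {0, 2}
FIRST(S) = {0, 2}
FOLLOW(P) = {$, 0, 2}
FOLLOW(S) = {$, 0, 2}
Therefore, FOLLOW(S) = {$, 0, 2}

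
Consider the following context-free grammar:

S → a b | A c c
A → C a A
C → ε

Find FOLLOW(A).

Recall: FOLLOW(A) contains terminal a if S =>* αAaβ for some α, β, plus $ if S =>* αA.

We compute FOLLOW(A) using the standard algorithm.
FOLLOW(S) starts with {$}.
FIRST(A) = {a}
FIRST(C) = {ε}
FIRST(S) = {a}
FOLLOW(A) = {c}
FOLLOW(C) = {a}
FOLLOW(S) = {$}
Therefore, FOLLOW(A) = {c}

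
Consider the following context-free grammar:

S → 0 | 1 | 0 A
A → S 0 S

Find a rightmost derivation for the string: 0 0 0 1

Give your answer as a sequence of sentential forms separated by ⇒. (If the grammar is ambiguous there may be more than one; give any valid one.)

S ⇒ 0 A ⇒ 0 S 0 S ⇒ 0 S 0 1 ⇒ 0 0 0 1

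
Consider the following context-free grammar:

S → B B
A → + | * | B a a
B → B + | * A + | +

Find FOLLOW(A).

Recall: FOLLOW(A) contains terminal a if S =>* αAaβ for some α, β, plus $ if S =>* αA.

We compute FOLLOW(A) using the standard algorithm.
FOLLOW(S) starts with {$}.
FIRST(A) = {*, +}
FIRST(B) = {*, +}
FIRST(S) = {*, +}
FOLLOW(A) = {+}
FOLLOW(B) = {$, *, +, a}
FOLLOW(S) = {$}
Therefore, FOLLOW(A) = {+}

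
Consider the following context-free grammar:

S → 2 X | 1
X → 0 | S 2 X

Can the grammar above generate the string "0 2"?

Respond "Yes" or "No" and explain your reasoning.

No - no valid derivation exists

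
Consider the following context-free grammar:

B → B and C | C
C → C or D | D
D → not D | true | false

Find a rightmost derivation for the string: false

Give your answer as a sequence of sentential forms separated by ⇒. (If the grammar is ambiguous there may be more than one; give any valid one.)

B ⇒ C ⇒ D ⇒ false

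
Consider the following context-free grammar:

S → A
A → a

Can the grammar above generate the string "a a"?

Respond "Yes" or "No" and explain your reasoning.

No - no valid derivation exists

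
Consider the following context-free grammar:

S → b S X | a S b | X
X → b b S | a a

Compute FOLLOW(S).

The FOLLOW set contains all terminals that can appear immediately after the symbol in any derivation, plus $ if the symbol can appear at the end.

We compute FOLLOW(S) using the standard algorithm.
FOLLOW(S) starts with {$}.
FIRST(S) = {a, b}
FIRST(X) = {a, b}
FOLLOW(S) = {$, a, b}
FOLLOW(X) = {$, a, b}
Therefore, FOLLOW(S) = {$, a, b}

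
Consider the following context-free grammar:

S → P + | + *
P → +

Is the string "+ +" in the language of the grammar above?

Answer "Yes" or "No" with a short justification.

Yes - a valid derivation exists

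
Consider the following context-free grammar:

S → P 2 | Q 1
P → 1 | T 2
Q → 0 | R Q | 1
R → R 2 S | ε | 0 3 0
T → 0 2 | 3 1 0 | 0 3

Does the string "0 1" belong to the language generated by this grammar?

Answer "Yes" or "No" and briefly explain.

Yes - a valid derivation exists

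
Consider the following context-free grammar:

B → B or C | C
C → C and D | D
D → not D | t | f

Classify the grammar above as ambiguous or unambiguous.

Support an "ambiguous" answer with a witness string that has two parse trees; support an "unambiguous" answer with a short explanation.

Unambiguous - every string in the language has a unique parse tree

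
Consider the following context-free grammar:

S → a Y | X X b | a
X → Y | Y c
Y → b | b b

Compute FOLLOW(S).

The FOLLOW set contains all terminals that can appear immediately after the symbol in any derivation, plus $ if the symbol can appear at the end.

We compute FOLLOW(S) using the standard algorithm.
FOLLOW(S) starts with {$}.
FIRST(S) = {a, b}
FIRST(X) = {b}
FIRST(Y) = {b}
FOLLOW(S) = {$}
FOLLOW(X) = {b}
FOLLOW(Y) = {$, b, c}
Therefore, FOLLOW(S) = {$}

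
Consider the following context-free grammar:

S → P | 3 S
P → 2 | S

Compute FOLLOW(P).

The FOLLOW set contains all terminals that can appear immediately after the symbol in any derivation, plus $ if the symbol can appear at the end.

We compute FOLLOW(P) using the standard algorithm.
FOLLOW(S) starts with {$}.
FIRST(P) = {2, 3}
FIRST(S) = {2, 3}
FOLLOW(P) = {$}
FOLLOW(S) = {$}
Therefore, FOLLOW(P) = {$}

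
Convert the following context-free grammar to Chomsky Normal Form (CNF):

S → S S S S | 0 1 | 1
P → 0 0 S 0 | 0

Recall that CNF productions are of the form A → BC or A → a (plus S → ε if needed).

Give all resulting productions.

T0 → 0; T1 → 1; S → 1; P → 0; S → S X0; X0 → S X1; X1 → S S; S → T0 T1; P → T0 X2; X2 → T0 X3; X3 → S T0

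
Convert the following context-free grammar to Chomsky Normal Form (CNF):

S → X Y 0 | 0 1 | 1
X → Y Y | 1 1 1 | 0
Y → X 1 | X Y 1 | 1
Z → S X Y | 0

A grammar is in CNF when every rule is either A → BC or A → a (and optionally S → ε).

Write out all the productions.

T0 → 0; T1 → 1; S → 1; X → 0; Y → 1; Z → 0; S → X X0; X0 → Y T0; S → T0 T1; X → Y Y; X → T1 X1; X1 → T1 T1; Y → X T1; Y → X X2; X2 → Y T1; Z → S X3; X3 → X Y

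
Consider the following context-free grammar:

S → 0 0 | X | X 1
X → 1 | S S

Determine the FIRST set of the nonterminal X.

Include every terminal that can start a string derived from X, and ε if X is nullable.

We compute FIRST(X) using the standard algorithm.
FIRST(S) = {0, 1}
FIRST(X) = {0, 1}
Therefore, FIRST(X) = {0, 1}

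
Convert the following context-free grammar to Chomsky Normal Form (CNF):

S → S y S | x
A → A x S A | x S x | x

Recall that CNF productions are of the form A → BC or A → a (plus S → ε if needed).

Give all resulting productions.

TY → y; S → x; TX → x; A → x; S → S X0; X0 → TY S; A → A X1; X1 → TX X2; X2 → S A; A → TX X3; X3 → S TX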